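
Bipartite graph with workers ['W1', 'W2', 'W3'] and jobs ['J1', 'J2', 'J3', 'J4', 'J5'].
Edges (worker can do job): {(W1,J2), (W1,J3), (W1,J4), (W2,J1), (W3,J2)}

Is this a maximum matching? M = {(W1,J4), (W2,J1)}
No, size 2 is not maximum

Proposed matching has size 2.
Maximum matching size for this graph: 3.

This is NOT maximum - can be improved to size 3.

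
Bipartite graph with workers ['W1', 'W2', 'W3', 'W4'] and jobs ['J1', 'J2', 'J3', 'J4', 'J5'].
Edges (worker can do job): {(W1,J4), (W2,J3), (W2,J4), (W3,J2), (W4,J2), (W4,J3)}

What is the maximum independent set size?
Maximum independent set = 6

By König's theorem:
- Min vertex cover = Max matching = 3
- Max independent set = Total vertices - Min vertex cover
- Max independent set = 9 - 3 = 6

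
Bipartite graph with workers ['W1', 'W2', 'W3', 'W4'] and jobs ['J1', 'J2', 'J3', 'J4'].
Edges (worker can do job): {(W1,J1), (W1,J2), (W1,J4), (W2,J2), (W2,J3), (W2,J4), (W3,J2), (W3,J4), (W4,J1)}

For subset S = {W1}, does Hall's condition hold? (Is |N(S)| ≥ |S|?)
Yes: |N(S)| = 3, |S| = 1

Subset S = {W1}
Neighbors N(S) = {J1, J2, J4}

|N(S)| = 3, |S| = 1
Hall's condition: |N(S)| ≥ |S| is satisfied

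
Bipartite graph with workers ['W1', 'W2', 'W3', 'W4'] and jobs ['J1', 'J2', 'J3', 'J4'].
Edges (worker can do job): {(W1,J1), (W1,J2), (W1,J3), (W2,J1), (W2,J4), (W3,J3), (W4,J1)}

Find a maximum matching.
Matching: {(W1,J2), (W2,J4), (W3,J3), (W4,J1)}

Maximum matching (size 4):
  W1 → J2
  W2 → J4
  W3 → J3
  W4 → J1

Each worker is assigned to at most one job, and each job to at most one worker.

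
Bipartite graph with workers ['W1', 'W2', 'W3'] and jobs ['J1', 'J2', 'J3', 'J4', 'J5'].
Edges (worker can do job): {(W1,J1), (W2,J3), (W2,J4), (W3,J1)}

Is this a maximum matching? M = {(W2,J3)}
No, size 1 is not maximum

Proposed matching has size 1.
Maximum matching size for this graph: 2.

This is NOT maximum - can be improved to size 2.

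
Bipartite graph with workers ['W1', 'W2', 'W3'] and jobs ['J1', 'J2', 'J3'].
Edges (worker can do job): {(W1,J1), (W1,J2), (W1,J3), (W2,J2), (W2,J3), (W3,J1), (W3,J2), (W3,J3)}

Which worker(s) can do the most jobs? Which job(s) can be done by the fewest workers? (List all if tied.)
Most versatile: W1, W3 (3 jobs); Least covered: J1 (2 workers)

Worker degrees (jobs they can do): W1:3, W2:2, W3:3
Job degrees (workers who can do it): J1:2, J2:3, J3:3

Maximum worker degree is 3, achieved by: W1, W3
Minimum job degree is 2, achieved by: J1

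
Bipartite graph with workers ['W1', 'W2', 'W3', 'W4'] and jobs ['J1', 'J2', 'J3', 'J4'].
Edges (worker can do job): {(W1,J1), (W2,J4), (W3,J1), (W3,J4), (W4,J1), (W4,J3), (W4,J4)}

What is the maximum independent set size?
Maximum independent set = 5

By König's theorem:
- Min vertex cover = Max matching = 3
- Max independent set = Total vertices - Min vertex cover
- Max independent set = 8 - 3 = 5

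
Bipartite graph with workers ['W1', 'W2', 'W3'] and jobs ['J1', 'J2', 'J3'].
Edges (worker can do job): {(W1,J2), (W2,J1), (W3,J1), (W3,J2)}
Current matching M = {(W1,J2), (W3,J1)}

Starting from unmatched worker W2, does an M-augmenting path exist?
No augmenting path from W2

Alternating search from W2 reaches jobs: {J1, J2}.
Every reachable job is already matched in M, and following those matched edges back to workers exposes no further unvisited jobs.
No M-augmenting path from W2 exists.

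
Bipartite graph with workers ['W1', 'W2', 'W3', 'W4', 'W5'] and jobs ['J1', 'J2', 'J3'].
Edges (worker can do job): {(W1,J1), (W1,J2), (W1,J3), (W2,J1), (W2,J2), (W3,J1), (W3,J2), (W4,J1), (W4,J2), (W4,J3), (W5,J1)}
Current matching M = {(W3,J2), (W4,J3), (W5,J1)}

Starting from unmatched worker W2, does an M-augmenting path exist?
No augmenting path from W2

Alternating search from W2 reaches jobs: {J1, J2}.
Every reachable job is already matched in M, and following those matched edges back to workers exposes no further unvisited jobs.
No M-augmenting path from W2 exists.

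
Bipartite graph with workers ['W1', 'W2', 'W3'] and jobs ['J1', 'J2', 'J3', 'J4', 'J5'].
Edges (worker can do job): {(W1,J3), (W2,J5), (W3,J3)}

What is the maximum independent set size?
Maximum independent set = 6

By König's theorem:
- Min vertex cover = Max matching = 2
- Max independent set = Total vertices - Min vertex cover
- Max independent set = 8 - 2 = 6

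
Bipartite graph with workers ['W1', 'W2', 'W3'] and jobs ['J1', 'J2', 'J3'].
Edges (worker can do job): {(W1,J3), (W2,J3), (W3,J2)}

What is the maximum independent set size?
Maximum independent set = 4

By König's theorem:
- Min vertex cover = Max matching = 2
- Max independent set = Total vertices - Min vertex cover
- Max independent set = 6 - 2 = 4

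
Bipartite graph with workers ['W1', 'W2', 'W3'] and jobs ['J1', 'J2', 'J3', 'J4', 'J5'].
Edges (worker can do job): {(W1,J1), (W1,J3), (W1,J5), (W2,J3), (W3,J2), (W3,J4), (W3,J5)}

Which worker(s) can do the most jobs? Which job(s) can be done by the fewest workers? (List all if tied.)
Most versatile: W1, W3 (3 jobs); Least covered: J1, J2, J4 (1 workers)

Worker degrees (jobs they can do): W1:3, W2:1, W3:3
Job degrees (workers who can do it): J1:1, J2:1, J3:2, J4:1, J5:2

Maximum worker degree is 3, achieved by: W1, W3
Minimum job degree is 1, achieved by: J1, J2, J4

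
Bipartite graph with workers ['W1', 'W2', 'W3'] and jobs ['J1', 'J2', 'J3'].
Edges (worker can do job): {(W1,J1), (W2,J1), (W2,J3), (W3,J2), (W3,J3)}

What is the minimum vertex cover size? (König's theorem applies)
Minimum vertex cover size = 3

By König's theorem: in bipartite graphs,
min vertex cover = max matching = 3

Maximum matching has size 3, so minimum vertex cover also has size 3.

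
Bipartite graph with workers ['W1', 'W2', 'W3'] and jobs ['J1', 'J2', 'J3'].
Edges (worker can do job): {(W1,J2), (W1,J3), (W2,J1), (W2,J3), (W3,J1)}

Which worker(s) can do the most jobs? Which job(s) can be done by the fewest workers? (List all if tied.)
Most versatile: W1, W2 (2 jobs); Least covered: J2 (1 workers)

Worker degrees (jobs they can do): W1:2, W2:2, W3:1
Job degrees (workers who can do it): J1:2, J2:1, J3:2

Maximum worker degree is 2, achieved by: W1, W2
Minimum job degree is 1, achieved by: J2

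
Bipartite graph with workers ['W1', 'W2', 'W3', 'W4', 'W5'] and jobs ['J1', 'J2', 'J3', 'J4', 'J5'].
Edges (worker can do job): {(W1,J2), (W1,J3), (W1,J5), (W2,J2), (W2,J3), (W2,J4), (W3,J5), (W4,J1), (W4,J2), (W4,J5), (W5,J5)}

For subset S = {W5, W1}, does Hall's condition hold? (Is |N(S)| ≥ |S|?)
Yes: |N(S)| = 3, |S| = 2

Subset S = {W5, W1}
Neighbors N(S) = {J2, J3, J5}

|N(S)| = 3, |S| = 2
Hall's condition: |N(S)| ≥ |S| is satisfied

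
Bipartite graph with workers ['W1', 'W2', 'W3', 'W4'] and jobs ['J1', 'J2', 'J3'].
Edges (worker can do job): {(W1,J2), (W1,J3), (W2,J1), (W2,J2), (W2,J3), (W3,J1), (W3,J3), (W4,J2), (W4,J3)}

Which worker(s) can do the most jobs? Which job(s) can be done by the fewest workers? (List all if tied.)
Most versatile: W2 (3 jobs); Least covered: J1 (2 workers)

Worker degrees (jobs they can do): W1:2, W2:3, W3:2, W4:2
Job degrees (workers who can do it): J1:2, J2:3, J3:4

Maximum worker degree is 3, achieved by: W2
Minimum job degree is 2, achieved by: J1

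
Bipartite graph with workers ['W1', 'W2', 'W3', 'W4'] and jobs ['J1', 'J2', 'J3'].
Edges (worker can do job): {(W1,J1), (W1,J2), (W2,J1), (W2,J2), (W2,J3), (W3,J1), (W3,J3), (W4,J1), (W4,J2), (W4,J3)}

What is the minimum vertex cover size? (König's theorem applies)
Minimum vertex cover size = 3

By König's theorem: in bipartite graphs,
min vertex cover = max matching = 3

Maximum matching has size 3, so minimum vertex cover also has size 3.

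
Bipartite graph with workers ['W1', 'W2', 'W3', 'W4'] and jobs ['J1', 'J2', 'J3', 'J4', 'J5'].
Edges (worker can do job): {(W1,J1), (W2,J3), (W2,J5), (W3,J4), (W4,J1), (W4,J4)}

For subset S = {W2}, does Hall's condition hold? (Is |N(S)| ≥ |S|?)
Yes: |N(S)| = 2, |S| = 1

Subset S = {W2}
Neighbors N(S) = {J3, J5}

|N(S)| = 2, |S| = 1
Hall's condition: |N(S)| ≥ |S| is satisfied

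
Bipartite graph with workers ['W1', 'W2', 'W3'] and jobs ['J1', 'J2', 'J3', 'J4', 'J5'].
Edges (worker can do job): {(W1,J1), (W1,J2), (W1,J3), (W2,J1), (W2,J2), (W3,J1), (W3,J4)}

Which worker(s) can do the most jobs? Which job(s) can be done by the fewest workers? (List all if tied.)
Most versatile: W1 (3 jobs); Least covered: J5 (0 workers)

Worker degrees (jobs they can do): W1:3, W2:2, W3:2
Job degrees (workers who can do it): J1:3, J2:2, J3:1, J4:1, J5:0

Maximum worker degree is 3, achieved by: W1
Minimum job degree is 0, achieved by: J5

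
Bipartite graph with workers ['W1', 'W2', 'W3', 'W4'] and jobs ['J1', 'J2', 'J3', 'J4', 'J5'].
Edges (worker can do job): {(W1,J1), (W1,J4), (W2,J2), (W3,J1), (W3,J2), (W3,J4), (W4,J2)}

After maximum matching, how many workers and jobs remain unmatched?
Unmatched: 1 workers, 2 jobs

Maximum matching size: 3
Workers: 4 total, 3 matched, 1 unmatched
Jobs: 5 total, 3 matched, 2 unmatched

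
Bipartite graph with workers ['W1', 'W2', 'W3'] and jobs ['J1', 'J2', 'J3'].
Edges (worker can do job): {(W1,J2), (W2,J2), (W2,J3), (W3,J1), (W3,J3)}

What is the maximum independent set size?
Maximum independent set = 3

By König's theorem:
- Min vertex cover = Max matching = 3
- Max independent set = Total vertices - Min vertex cover
- Max independent set = 6 - 3 = 3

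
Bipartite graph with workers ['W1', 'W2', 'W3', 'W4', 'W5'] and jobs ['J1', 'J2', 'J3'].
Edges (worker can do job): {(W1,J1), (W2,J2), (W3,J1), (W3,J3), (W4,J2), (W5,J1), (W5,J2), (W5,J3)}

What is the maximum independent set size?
Maximum independent set = 5

By König's theorem:
- Min vertex cover = Max matching = 3
- Max independent set = Total vertices - Min vertex cover
- Max independent set = 8 - 3 = 5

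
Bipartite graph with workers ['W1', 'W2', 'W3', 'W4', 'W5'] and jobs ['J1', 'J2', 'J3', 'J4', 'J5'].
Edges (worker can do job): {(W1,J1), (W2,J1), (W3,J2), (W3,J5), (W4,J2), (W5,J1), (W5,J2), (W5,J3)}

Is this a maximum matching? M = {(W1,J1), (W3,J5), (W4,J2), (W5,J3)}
Yes, size 4 is maximum

Proposed matching has size 4.
Maximum matching size for this graph: 4.

This is a maximum matching.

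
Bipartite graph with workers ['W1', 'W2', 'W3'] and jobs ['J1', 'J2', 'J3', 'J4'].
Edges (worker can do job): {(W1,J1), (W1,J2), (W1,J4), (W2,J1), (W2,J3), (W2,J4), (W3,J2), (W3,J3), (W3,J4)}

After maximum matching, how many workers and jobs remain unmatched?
Unmatched: 0 workers, 1 jobs

Maximum matching size: 3
Workers: 3 total, 3 matched, 0 unmatched
Jobs: 4 total, 3 matched, 1 unmatched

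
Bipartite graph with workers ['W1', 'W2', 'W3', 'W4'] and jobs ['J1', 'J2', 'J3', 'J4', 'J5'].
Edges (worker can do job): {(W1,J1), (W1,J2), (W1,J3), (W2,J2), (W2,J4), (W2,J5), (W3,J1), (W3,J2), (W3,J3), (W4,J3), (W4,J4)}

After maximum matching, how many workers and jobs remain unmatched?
Unmatched: 0 workers, 1 jobs

Maximum matching size: 4
Workers: 4 total, 4 matched, 0 unmatched
Jobs: 5 total, 4 matched, 1 unmatched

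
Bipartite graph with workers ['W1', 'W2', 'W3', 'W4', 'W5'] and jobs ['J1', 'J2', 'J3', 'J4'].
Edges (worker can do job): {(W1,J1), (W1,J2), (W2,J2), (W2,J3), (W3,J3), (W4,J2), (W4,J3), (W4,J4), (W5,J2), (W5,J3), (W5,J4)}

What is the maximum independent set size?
Maximum independent set = 5

By König's theorem:
- Min vertex cover = Max matching = 4
- Max independent set = Total vertices - Min vertex cover
- Max independent set = 9 - 4 = 5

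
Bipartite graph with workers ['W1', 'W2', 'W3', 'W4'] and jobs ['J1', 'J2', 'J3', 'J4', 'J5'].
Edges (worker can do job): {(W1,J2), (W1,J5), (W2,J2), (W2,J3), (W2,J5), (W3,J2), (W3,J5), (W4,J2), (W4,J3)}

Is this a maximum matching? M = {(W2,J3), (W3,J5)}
No, size 2 is not maximum

Proposed matching has size 2.
Maximum matching size for this graph: 3.

This is NOT maximum - can be improved to size 3.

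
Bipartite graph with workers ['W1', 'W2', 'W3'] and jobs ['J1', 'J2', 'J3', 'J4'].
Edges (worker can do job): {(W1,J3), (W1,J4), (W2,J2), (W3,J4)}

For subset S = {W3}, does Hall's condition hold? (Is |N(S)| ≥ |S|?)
Yes: |N(S)| = 1, |S| = 1

Subset S = {W3}
Neighbors N(S) = {J4}

|N(S)| = 1, |S| = 1
Hall's condition: |N(S)| ≥ |S| is satisfied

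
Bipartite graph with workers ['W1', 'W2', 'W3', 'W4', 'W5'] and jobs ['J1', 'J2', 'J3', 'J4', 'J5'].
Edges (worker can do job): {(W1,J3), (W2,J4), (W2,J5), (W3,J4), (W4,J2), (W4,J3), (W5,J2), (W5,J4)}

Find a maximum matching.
Matching: {(W2,J5), (W3,J4), (W4,J3), (W5,J2)}

Maximum matching (size 4):
  W2 → J5
  W3 → J4
  W4 → J3
  W5 → J2

Each worker is assigned to at most one job, and each job to at most one worker.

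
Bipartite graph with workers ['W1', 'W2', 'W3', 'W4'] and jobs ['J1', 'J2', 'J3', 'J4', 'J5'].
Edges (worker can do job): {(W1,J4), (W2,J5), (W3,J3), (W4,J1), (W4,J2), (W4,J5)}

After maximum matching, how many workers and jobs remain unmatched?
Unmatched: 0 workers, 1 jobs

Maximum matching size: 4
Workers: 4 total, 4 matched, 0 unmatched
Jobs: 5 total, 4 matched, 1 unmatched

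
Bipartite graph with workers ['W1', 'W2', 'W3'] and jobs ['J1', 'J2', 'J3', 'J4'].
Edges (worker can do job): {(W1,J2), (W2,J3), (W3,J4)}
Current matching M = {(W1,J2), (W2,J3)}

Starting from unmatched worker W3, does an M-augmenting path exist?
Yes: W3 → J4

An M-augmenting path alternates non-matching / matching edges, starting and ending at unmatched vertices.
Path: W3 → J4
(J4 is unmatched in M, so the path is augmenting.)
Flipping edges along this path would increase |M| from 2 to 3.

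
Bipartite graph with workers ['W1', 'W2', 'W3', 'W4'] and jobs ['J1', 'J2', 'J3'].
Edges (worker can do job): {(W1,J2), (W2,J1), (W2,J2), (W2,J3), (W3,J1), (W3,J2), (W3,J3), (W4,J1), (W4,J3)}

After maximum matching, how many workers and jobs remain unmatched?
Unmatched: 1 workers, 0 jobs

Maximum matching size: 3
Workers: 4 total, 3 matched, 1 unmatched
Jobs: 3 total, 3 matched, 0 unmatched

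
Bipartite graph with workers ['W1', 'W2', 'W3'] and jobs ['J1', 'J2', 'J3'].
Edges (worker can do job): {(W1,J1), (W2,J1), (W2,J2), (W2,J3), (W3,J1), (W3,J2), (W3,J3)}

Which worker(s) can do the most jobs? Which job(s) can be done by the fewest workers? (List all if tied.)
Most versatile: W2, W3 (3 jobs); Least covered: J2, J3 (2 workers)

Worker degrees (jobs they can do): W1:1, W2:3, W3:3
Job degrees (workers who can do it): J1:3, J2:2, J3:2

Maximum worker degree is 3, achieved by: W2, W3
Minimum job degree is 2, achieved by: J2, J3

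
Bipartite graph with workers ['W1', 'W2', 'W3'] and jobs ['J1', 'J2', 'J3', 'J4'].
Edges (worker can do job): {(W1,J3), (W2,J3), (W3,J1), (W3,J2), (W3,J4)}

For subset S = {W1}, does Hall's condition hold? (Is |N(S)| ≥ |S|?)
Yes: |N(S)| = 1, |S| = 1

Subset S = {W1}
Neighbors N(S) = {J3}

|N(S)| = 1, |S| = 1
Hall's condition: |N(S)| ≥ |S| is satisfied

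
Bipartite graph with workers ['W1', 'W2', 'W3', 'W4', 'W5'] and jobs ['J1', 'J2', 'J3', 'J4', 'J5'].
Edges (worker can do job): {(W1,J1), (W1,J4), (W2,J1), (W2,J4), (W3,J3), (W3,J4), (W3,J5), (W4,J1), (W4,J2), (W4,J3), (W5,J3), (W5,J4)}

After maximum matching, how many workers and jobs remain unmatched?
Unmatched: 0 workers, 0 jobs

Maximum matching size: 5
Workers: 5 total, 5 matched, 0 unmatched
Jobs: 5 total, 5 matched, 0 unmatched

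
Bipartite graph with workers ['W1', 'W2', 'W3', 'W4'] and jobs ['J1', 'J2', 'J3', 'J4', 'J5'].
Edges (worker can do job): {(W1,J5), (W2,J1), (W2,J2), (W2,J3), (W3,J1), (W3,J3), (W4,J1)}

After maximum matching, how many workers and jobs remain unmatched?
Unmatched: 0 workers, 1 jobs

Maximum matching size: 4
Workers: 4 total, 4 matched, 0 unmatched
Jobs: 5 total, 4 matched, 1 unmatched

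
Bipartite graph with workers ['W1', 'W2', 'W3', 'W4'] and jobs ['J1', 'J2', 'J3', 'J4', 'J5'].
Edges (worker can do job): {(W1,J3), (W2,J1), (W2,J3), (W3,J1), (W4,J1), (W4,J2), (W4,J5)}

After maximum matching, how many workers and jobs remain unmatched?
Unmatched: 1 workers, 2 jobs

Maximum matching size: 3
Workers: 4 total, 3 matched, 1 unmatched
Jobs: 5 total, 3 matched, 2 unmatched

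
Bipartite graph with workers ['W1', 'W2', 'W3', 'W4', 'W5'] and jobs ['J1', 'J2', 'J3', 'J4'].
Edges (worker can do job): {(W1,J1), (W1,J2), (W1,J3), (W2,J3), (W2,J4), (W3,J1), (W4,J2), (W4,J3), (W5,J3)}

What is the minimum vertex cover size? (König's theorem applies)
Minimum vertex cover size = 4

By König's theorem: in bipartite graphs,
min vertex cover = max matching = 4

Maximum matching has size 4, so minimum vertex cover also has size 4.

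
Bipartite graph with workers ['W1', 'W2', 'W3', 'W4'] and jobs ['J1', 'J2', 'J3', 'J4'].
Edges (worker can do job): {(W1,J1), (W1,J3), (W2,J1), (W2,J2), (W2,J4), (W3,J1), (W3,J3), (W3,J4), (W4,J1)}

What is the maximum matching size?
Maximum matching size = 4

Maximum matching: {(W1,J3), (W2,J2), (W3,J4), (W4,J1)}
Size: 4

This assigns 4 workers to 4 distinct jobs.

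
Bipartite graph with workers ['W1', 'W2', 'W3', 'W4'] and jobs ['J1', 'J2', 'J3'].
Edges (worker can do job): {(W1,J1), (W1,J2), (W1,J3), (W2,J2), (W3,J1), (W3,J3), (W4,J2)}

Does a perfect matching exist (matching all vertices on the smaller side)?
Yes, perfect matching exists (size 3)

Perfect matching: {(W1,J3), (W3,J1), (W4,J2)}
All 3 vertices on the smaller side are matched.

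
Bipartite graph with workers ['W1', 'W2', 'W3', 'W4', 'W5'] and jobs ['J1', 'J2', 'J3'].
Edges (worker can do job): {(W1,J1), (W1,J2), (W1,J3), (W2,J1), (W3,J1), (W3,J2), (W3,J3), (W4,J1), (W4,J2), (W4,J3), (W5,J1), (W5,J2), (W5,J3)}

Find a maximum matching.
Matching: {(W3,J2), (W4,J3), (W5,J1)}

Maximum matching (size 3):
  W3 → J2
  W4 → J3
  W5 → J1

Each worker is assigned to at most one job, and each job to at most one worker.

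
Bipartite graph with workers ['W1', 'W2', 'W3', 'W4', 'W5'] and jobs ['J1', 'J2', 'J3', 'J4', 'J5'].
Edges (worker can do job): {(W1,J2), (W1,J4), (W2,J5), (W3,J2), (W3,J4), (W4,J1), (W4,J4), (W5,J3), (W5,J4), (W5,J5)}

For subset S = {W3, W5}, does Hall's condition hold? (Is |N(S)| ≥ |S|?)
Yes: |N(S)| = 4, |S| = 2

Subset S = {W3, W5}
Neighbors N(S) = {J2, J3, J4, J5}

|N(S)| = 4, |S| = 2
Hall's condition: |N(S)| ≥ |S| is satisfied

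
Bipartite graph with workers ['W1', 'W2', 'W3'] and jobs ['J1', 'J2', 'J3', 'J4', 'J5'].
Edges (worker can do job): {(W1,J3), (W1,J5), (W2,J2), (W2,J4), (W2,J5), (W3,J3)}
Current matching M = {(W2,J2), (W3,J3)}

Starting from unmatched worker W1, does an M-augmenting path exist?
Yes: W1 → J5

An M-augmenting path alternates non-matching / matching edges, starting and ending at unmatched vertices.
Path: W1 → J5
(J5 is unmatched in M, so the path is augmenting.)
Flipping edges along this path would increase |M| from 2 to 3.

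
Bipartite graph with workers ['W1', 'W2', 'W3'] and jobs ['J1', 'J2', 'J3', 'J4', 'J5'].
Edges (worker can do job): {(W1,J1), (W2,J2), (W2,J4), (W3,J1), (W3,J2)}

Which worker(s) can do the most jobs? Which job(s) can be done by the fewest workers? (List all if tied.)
Most versatile: W2, W3 (2 jobs); Least covered: J3, J5 (0 workers)

Worker degrees (jobs they can do): W1:1, W2:2, W3:2
Job degrees (workers who can do it): J1:2, J2:2, J3:0, J4:1, J5:0

Maximum worker degree is 2, achieved by: W2, W3
Minimum job degree is 0, achieved by: J3, J5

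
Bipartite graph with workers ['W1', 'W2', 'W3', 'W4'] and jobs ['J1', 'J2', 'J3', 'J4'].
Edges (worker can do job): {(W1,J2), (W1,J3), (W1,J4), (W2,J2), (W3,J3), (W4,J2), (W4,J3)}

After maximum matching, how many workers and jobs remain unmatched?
Unmatched: 1 workers, 1 jobs

Maximum matching size: 3
Workers: 4 total, 3 matched, 1 unmatched
Jobs: 4 total, 3 matched, 1 unmatched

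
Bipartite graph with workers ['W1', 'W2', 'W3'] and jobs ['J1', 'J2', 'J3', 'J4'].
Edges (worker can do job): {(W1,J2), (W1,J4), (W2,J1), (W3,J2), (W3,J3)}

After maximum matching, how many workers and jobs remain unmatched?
Unmatched: 0 workers, 1 jobs

Maximum matching size: 3
Workers: 3 total, 3 matched, 0 unmatched
Jobs: 4 total, 3 matched, 1 unmatched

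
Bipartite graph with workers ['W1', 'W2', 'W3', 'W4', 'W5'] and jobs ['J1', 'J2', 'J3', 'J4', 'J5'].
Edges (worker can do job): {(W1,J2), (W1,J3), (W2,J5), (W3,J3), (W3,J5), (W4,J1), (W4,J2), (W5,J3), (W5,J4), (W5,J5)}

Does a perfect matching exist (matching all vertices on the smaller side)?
Yes, perfect matching exists (size 5)

Perfect matching: {(W1,J2), (W2,J5), (W3,J3), (W4,J1), (W5,J4)}
All 5 vertices on the smaller side are matched.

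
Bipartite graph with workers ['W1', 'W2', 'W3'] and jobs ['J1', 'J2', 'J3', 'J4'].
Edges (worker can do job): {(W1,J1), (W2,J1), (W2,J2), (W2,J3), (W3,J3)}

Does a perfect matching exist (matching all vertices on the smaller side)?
Yes, perfect matching exists (size 3)

Perfect matching: {(W1,J1), (W2,J2), (W3,J3)}
All 3 vertices on the smaller side are matched.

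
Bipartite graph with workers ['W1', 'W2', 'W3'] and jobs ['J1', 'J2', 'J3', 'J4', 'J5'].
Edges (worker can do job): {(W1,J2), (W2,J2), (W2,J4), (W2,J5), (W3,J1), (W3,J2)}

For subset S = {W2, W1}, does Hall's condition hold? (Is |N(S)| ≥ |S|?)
Yes: |N(S)| = 3, |S| = 2

Subset S = {W2, W1}
Neighbors N(S) = {J2, J4, J5}

|N(S)| = 3, |S| = 2
Hall's condition: |N(S)| ≥ |S| is satisfied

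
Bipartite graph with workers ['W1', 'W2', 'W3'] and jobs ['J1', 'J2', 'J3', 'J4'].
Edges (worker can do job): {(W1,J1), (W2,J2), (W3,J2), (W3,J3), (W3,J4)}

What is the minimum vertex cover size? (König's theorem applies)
Minimum vertex cover size = 3

By König's theorem: in bipartite graphs,
min vertex cover = max matching = 3

Maximum matching has size 3, so minimum vertex cover also has size 3.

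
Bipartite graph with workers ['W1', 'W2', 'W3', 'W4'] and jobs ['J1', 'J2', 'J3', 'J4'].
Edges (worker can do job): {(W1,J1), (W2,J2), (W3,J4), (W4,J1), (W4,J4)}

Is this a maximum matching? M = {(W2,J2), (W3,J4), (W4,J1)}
Yes, size 3 is maximum

Proposed matching has size 3.
Maximum matching size for this graph: 3.

This is a maximum matching.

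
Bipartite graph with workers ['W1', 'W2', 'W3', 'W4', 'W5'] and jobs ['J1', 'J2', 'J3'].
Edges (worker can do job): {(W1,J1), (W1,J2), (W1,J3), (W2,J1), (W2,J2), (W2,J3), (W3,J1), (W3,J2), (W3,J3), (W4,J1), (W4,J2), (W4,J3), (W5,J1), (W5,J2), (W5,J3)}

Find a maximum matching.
Matching: {(W3,J1), (W4,J3), (W5,J2)}

Maximum matching (size 3):
  W3 → J1
  W4 → J3
  W5 → J2

Each worker is assigned to at most one job, and each job to at most one worker.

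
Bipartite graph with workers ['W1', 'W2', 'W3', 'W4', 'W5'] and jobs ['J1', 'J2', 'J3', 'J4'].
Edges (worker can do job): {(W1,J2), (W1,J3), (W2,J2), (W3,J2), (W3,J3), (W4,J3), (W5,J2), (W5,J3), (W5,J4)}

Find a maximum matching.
Matching: {(W3,J2), (W4,J3), (W5,J4)}

Maximum matching (size 3):
  W3 → J2
  W4 → J3
  W5 → J4

Each worker is assigned to at most one job, and each job to at most one worker.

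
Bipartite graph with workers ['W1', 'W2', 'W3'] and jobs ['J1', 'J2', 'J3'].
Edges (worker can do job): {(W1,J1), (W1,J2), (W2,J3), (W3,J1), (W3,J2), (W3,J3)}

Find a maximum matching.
Matching: {(W1,J1), (W2,J3), (W3,J2)}

Maximum matching (size 3):
  W1 → J1
  W2 → J3
  W3 → J2

Each worker is assigned to at most one job, and each job to at most one worker.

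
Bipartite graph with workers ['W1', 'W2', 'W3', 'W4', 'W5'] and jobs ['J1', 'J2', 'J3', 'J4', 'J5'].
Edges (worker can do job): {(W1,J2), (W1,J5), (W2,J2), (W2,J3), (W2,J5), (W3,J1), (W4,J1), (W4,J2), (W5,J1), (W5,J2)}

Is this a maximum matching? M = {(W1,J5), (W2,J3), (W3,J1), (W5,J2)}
Yes, size 4 is maximum

Proposed matching has size 4.
Maximum matching size for this graph: 4.

This is a maximum matching.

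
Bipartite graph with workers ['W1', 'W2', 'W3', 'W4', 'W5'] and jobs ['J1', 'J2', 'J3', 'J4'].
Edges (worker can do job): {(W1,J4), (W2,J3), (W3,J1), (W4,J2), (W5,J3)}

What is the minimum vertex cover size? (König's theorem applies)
Minimum vertex cover size = 4

By König's theorem: in bipartite graphs,
min vertex cover = max matching = 4

Maximum matching has size 4, so minimum vertex cover also has size 4.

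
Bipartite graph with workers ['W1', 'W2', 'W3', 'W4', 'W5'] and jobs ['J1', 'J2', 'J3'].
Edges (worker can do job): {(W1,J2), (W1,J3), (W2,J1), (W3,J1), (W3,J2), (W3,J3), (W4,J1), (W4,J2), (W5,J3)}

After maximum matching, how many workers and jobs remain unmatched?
Unmatched: 2 workers, 0 jobs

Maximum matching size: 3
Workers: 5 total, 3 matched, 2 unmatched
Jobs: 3 total, 3 matched, 0 unmatched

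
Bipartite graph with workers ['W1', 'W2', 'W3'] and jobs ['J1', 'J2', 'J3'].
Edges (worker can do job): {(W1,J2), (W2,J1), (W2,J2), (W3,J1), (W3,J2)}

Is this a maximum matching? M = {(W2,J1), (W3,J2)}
Yes, size 2 is maximum

Proposed matching has size 2.
Maximum matching size for this graph: 2.

This is a maximum matching.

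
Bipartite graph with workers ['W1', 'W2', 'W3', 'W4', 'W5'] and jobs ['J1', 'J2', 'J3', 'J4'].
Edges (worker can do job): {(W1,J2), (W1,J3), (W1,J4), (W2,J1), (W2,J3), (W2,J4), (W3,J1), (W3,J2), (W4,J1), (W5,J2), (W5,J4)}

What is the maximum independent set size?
Maximum independent set = 5

By König's theorem:
- Min vertex cover = Max matching = 4
- Max independent set = Total vertices - Min vertex cover
- Max independent set = 9 - 4 = 5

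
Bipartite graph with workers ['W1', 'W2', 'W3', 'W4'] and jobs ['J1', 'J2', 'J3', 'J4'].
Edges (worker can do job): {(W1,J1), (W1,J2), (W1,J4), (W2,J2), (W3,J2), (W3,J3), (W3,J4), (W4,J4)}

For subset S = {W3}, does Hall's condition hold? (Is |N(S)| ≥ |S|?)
Yes: |N(S)| = 3, |S| = 1

Subset S = {W3}
Neighbors N(S) = {J2, J3, J4}

|N(S)| = 3, |S| = 1
Hall's condition: |N(S)| ≥ |S| is satisfied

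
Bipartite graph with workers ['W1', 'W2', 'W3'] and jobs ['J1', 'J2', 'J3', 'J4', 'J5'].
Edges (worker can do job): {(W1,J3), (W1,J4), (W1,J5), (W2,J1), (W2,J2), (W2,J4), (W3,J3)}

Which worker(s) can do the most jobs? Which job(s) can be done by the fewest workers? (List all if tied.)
Most versatile: W1, W2 (3 jobs); Least covered: J1, J2, J5 (1 workers)

Worker degrees (jobs they can do): W1:3, W2:3, W3:1
Job degrees (workers who can do it): J1:1, J2:1, J3:2, J4:2, J5:1

Maximum worker degree is 3, achieved by: W1, W2
Minimum job degree is 1, achieved by: J1, J2, J5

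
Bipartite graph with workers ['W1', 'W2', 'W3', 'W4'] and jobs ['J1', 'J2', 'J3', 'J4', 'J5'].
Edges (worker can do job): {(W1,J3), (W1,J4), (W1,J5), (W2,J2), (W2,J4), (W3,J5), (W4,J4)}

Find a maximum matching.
Matching: {(W1,J3), (W2,J2), (W3,J5), (W4,J4)}

Maximum matching (size 4):
  W1 → J3
  W2 → J2
  W3 → J5
  W4 → J4

Each worker is assigned to at most one job, and each job to at most one worker.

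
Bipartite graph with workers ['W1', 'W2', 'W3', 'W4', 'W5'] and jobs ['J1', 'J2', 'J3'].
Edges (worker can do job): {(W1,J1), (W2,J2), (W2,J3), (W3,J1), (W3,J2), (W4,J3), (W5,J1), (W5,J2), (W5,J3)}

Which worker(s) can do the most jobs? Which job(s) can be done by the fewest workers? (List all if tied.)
Most versatile: W5 (3 jobs); Least covered: J1, J2, J3 (3 workers)

Worker degrees (jobs they can do): W1:1, W2:2, W3:2, W4:1, W5:3
Job degrees (workers who can do it): J1:3, J2:3, J3:3

Maximum worker degree is 3, achieved by: W5
Minimum job degree is 3, achieved by: J1, J2, J3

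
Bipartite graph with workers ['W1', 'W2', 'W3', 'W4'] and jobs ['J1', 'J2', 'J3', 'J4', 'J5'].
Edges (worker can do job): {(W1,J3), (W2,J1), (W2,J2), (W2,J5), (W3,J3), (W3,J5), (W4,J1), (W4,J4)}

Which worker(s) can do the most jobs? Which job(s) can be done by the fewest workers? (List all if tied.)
Most versatile: W2 (3 jobs); Least covered: J2, J4 (1 workers)

Worker degrees (jobs they can do): W1:1, W2:3, W3:2, W4:2
Job degrees (workers who can do it): J1:2, J2:1, J3:2, J4:1, J5:2

Maximum worker degree is 3, achieved by: W2
Minimum job degree is 1, achieved by: J2, J4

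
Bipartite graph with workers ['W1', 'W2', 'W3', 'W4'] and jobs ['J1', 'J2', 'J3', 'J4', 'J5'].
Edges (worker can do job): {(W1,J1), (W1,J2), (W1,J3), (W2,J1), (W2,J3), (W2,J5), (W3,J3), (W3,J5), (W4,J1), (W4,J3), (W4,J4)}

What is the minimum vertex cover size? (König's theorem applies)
Minimum vertex cover size = 4

By König's theorem: in bipartite graphs,
min vertex cover = max matching = 4

Maximum matching has size 4, so minimum vertex cover also has size 4.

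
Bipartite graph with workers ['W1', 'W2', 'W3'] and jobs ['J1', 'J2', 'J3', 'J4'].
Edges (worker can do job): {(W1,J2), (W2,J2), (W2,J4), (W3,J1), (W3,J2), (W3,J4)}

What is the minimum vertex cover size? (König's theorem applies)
Minimum vertex cover size = 3

By König's theorem: in bipartite graphs,
min vertex cover = max matching = 3

Maximum matching has size 3, so minimum vertex cover also has size 3.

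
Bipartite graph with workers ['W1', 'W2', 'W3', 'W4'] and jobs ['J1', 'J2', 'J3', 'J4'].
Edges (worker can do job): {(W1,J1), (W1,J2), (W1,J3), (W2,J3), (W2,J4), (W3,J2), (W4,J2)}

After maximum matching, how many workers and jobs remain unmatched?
Unmatched: 1 workers, 1 jobs

Maximum matching size: 3
Workers: 4 total, 3 matched, 1 unmatched
Jobs: 4 total, 3 matched, 1 unmatched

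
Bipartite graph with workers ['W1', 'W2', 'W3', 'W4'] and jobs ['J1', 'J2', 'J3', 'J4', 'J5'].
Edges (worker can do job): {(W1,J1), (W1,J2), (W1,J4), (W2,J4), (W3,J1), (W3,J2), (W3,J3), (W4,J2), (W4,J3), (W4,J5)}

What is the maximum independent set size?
Maximum independent set = 5

By König's theorem:
- Min vertex cover = Max matching = 4
- Max independent set = Total vertices - Min vertex cover
- Max independent set = 9 - 4 = 5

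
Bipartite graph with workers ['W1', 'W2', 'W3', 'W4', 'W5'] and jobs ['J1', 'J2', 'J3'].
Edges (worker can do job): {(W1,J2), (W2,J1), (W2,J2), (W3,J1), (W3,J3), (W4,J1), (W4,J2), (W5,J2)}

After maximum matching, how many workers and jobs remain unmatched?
Unmatched: 2 workers, 0 jobs

Maximum matching size: 3
Workers: 5 total, 3 matched, 2 unmatched
Jobs: 3 total, 3 matched, 0 unmatched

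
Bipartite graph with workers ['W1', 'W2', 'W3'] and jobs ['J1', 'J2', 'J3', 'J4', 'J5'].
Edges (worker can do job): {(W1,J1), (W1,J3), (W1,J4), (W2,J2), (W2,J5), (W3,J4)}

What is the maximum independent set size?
Maximum independent set = 5

By König's theorem:
- Min vertex cover = Max matching = 3
- Max independent set = Total vertices - Min vertex cover
- Max independent set = 8 - 3 = 5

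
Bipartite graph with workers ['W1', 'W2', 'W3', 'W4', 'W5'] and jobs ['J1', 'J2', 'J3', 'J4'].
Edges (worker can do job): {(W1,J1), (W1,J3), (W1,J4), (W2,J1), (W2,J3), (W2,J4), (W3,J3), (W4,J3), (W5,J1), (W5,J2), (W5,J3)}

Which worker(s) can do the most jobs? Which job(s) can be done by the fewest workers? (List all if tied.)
Most versatile: W1, W2, W5 (3 jobs); Least covered: J2 (1 workers)

Worker degrees (jobs they can do): W1:3, W2:3, W3:1, W4:1, W5:3
Job degrees (workers who can do it): J1:3, J2:1, J3:5, J4:2

Maximum worker degree is 3, achieved by: W1, W2, W5
Minimum job degree is 1, achieved by: J2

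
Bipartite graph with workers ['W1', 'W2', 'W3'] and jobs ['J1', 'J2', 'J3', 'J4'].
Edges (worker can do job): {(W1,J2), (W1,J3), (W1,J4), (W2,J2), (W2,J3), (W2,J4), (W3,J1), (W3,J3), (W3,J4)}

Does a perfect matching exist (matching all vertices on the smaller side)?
Yes, perfect matching exists (size 3)

Perfect matching: {(W1,J4), (W2,J2), (W3,J3)}
All 3 vertices on the smaller side are matched.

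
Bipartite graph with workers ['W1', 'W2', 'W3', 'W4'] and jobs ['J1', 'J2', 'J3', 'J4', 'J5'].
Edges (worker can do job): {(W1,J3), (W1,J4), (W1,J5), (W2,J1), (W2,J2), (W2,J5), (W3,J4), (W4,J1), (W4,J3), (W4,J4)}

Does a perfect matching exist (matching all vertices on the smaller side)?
Yes, perfect matching exists (size 4)

Perfect matching: {(W1,J5), (W2,J2), (W3,J4), (W4,J1)}
All 4 vertices on the smaller side are matched.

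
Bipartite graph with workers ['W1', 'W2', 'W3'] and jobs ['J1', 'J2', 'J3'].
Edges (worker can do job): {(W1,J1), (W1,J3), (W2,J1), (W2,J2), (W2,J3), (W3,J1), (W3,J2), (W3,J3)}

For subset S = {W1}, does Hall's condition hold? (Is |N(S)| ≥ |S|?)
Yes: |N(S)| = 2, |S| = 1

Subset S = {W1}
Neighbors N(S) = {J1, J3}

|N(S)| = 2, |S| = 1
Hall's condition: |N(S)| ≥ |S| is satisfied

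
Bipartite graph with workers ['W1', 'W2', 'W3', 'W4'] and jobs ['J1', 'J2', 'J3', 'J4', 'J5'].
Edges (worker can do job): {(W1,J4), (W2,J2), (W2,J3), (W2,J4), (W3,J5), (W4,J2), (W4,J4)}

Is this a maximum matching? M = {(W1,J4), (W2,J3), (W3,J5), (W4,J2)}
Yes, size 4 is maximum

Proposed matching has size 4.
Maximum matching size for this graph: 4.

This is a maximum matching.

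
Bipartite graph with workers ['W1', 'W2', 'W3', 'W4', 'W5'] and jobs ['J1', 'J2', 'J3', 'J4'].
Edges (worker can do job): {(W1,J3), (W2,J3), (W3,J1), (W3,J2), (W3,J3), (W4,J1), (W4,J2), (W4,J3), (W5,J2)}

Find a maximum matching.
Matching: {(W3,J1), (W4,J3), (W5,J2)}

Maximum matching (size 3):
  W3 → J1
  W4 → J3
  W5 → J2

Each worker is assigned to at most one job, and each job to at most one worker.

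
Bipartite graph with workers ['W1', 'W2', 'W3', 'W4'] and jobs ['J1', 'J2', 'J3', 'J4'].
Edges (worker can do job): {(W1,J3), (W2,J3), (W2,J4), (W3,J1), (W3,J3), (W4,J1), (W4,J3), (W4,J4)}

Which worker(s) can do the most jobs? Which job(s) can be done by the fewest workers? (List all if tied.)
Most versatile: W4 (3 jobs); Least covered: J2 (0 workers)

Worker degrees (jobs they can do): W1:1, W2:2, W3:2, W4:3
Job degrees (workers who can do it): J1:2, J2:0, J3:4, J4:2

Maximum worker degree is 3, achieved by: W4
Minimum job degree is 0, achieved by: J2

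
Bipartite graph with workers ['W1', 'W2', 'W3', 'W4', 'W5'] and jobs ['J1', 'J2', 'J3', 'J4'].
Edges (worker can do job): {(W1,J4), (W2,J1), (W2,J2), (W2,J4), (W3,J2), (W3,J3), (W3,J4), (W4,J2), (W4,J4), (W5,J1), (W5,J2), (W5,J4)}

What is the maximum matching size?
Maximum matching size = 4

Maximum matching: {(W2,J1), (W3,J3), (W4,J4), (W5,J2)}
Size: 4

This assigns 4 workers to 4 distinct jobs.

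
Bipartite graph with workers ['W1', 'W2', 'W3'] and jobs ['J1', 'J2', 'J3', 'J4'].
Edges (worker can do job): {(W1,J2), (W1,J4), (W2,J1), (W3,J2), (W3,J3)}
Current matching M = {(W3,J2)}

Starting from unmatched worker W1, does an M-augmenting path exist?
Yes: W1 → J4

An M-augmenting path alternates non-matching / matching edges, starting and ending at unmatched vertices.
Path: W1 → J4
(J4 is unmatched in M, so the path is augmenting.)
Flipping edges along this path would increase |M| from 1 to 2.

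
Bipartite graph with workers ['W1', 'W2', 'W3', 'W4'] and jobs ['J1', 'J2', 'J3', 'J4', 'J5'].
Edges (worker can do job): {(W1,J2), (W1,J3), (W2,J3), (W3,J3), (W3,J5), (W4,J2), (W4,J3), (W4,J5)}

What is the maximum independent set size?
Maximum independent set = 6

By König's theorem:
- Min vertex cover = Max matching = 3
- Max independent set = Total vertices - Min vertex cover
- Max independent set = 9 - 3 = 6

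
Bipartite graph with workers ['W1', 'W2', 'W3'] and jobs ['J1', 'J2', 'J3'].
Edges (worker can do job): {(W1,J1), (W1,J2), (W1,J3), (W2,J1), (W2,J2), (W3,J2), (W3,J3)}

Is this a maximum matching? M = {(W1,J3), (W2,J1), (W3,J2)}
Yes, size 3 is maximum

Proposed matching has size 3.
Maximum matching size for this graph: 3.

This is a maximum matching.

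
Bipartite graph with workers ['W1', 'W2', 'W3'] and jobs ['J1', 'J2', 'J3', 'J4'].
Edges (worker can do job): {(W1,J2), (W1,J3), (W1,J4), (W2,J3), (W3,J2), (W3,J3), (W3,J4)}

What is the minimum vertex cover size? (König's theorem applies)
Minimum vertex cover size = 3

By König's theorem: in bipartite graphs,
min vertex cover = max matching = 3

Maximum matching has size 3, so minimum vertex cover also has size 3.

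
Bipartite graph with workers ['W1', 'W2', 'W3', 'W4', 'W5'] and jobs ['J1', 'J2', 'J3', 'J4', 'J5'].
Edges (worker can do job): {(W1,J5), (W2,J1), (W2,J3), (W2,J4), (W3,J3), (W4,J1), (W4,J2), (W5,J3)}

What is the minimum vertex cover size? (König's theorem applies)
Minimum vertex cover size = 4

By König's theorem: in bipartite graphs,
min vertex cover = max matching = 4

Maximum matching has size 4, so minimum vertex cover also has size 4.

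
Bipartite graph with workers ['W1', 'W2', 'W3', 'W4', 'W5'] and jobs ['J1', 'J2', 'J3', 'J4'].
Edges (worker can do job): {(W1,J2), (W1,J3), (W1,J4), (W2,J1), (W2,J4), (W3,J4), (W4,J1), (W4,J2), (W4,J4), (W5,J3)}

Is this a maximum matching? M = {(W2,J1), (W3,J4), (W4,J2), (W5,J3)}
Yes, size 4 is maximum

Proposed matching has size 4.
Maximum matching size for this graph: 4.

This is a maximum matching.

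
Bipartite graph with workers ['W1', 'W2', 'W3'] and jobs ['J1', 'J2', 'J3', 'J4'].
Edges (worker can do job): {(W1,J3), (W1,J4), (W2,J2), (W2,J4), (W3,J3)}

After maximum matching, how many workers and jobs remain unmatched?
Unmatched: 0 workers, 1 jobs

Maximum matching size: 3
Workers: 3 total, 3 matched, 0 unmatched
Jobs: 4 total, 3 matched, 1 unmatched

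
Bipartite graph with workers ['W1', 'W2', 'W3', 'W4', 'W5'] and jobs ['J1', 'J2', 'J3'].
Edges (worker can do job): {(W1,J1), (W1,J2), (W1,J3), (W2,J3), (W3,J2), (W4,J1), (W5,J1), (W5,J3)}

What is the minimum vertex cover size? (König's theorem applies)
Minimum vertex cover size = 3

By König's theorem: in bipartite graphs,
min vertex cover = max matching = 3

Maximum matching has size 3, so minimum vertex cover also has size 3.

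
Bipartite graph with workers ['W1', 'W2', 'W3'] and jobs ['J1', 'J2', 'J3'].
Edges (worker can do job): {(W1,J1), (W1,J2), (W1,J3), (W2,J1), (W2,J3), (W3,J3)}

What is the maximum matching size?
Maximum matching size = 3

Maximum matching: {(W1,J2), (W2,J1), (W3,J3)}
Size: 3

This assigns 3 workers to 3 distinct jobs.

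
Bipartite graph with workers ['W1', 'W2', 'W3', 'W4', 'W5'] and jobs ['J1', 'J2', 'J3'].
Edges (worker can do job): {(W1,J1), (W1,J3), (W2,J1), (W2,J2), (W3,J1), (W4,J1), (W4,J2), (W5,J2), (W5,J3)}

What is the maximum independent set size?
Maximum independent set = 5

By König's theorem:
- Min vertex cover = Max matching = 3
- Max independent set = Total vertices - Min vertex cover
- Max independent set = 8 - 3 = 5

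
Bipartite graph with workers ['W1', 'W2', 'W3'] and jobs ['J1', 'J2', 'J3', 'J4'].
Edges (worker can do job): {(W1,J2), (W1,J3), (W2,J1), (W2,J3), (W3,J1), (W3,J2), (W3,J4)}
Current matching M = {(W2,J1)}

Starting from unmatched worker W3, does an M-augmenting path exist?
Yes: W3 → J4

An M-augmenting path alternates non-matching / matching edges, starting and ending at unmatched vertices.
Path: W3 → J4
(J4 is unmatched in M, so the path is augmenting.)
Flipping edges along this path would increase |M| from 1 to 2.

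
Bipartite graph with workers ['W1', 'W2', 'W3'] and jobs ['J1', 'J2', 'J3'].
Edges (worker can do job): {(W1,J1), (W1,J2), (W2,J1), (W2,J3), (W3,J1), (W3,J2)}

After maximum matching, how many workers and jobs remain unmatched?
Unmatched: 0 workers, 0 jobs

Maximum matching size: 3
Workers: 3 total, 3 matched, 0 unmatched
Jobs: 3 total, 3 matched, 0 unmatched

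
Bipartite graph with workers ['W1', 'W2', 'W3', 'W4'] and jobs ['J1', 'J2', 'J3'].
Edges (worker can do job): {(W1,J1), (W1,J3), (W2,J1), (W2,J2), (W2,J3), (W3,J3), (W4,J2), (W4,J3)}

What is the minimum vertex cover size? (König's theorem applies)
Minimum vertex cover size = 3

By König's theorem: in bipartite graphs,
min vertex cover = max matching = 3

Maximum matching has size 3, so minimum vertex cover also has size 3.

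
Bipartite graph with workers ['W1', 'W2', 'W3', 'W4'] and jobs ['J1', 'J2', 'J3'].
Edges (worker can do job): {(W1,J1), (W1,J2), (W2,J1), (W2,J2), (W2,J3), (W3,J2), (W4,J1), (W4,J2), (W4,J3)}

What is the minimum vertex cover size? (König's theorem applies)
Minimum vertex cover size = 3

By König's theorem: in bipartite graphs,
min vertex cover = max matching = 3

Maximum matching has size 3, so minimum vertex cover also has size 3.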